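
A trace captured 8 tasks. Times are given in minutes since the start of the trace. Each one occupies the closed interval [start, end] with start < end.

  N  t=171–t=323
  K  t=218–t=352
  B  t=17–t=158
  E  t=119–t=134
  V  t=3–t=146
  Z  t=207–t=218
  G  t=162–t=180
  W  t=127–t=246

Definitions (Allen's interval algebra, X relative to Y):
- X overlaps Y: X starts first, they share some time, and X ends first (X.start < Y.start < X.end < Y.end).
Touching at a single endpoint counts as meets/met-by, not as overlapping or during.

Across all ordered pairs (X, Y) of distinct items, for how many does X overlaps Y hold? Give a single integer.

Checking all 56 ordered pairs for relation 'overlaps'; matching pairs in alphabetical order:
(B, W): B overlaps W ✓
(E, W): E overlaps W ✓
(G, N): G overlaps N ✓
(N, K): N overlaps K ✓
(V, B): V overlaps B ✓
(V, W): V overlaps W ✓
(W, K): W overlaps K ✓
(W, N): W overlaps N ✓
Count: 8.

8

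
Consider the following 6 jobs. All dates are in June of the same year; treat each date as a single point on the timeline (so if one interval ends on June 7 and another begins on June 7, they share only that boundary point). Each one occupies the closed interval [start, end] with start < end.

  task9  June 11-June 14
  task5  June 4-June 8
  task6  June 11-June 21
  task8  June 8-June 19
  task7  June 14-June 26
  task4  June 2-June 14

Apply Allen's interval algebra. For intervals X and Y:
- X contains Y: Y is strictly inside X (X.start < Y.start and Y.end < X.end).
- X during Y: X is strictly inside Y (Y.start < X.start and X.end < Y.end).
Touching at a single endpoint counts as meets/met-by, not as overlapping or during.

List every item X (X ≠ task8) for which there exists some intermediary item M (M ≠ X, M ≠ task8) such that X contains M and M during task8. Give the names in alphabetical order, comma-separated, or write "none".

none

Target task8 = [June 8, June 19].
Intermediaries M with M during task8: task9.
Via task9 — items with X contains task9: none.
Union: none.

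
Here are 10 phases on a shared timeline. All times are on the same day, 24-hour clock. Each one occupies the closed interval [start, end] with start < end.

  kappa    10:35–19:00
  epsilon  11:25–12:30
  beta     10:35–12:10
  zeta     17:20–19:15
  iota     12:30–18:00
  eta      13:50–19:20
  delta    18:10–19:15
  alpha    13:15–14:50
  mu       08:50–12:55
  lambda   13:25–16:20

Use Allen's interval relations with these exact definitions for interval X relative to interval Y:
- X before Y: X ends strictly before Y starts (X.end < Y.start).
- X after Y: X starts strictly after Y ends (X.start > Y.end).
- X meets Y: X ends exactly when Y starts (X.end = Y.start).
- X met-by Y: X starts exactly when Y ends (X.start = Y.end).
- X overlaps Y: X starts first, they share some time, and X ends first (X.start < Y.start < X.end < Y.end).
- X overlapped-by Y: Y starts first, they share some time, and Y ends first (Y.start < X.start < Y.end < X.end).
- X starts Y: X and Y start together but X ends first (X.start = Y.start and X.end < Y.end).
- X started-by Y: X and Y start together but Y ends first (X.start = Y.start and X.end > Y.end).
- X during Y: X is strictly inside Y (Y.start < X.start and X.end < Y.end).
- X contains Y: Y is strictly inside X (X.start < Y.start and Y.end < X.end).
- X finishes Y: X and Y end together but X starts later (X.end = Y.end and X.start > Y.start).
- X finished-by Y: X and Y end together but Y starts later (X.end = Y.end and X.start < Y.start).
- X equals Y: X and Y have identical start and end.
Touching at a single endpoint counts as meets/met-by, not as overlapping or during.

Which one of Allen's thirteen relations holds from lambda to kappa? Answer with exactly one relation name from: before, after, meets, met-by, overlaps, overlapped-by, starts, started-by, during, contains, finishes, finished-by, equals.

during

lambda = [13:25, 16:20]; kappa = [10:35, 19:00].
Compare endpoints: lambda.start > kappa.start, lambda.start < kappa.end, lambda.end > kappa.start, lambda.end < kappa.end.
That pattern is 'during'.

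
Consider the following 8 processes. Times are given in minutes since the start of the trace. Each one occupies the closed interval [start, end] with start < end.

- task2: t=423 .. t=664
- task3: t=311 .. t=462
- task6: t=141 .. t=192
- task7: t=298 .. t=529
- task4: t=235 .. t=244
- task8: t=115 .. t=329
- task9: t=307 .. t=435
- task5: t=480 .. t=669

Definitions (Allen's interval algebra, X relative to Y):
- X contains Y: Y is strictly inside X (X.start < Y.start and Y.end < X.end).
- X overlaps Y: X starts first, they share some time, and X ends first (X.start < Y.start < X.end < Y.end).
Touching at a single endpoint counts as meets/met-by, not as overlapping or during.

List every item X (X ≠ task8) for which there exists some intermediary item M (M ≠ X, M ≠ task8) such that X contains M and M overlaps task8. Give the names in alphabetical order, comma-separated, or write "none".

Target task8 = [t=115, t=329].
Intermediaries M with M overlaps task8: none.
Union: none.

none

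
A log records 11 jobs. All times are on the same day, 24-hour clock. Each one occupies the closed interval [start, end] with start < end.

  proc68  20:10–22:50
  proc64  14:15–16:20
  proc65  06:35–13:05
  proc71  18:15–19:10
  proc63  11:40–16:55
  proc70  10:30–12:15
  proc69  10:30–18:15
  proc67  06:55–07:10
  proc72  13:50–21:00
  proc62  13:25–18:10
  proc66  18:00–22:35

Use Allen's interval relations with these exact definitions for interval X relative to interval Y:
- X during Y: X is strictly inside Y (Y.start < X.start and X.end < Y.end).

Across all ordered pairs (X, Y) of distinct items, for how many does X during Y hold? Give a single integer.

10

Checking all 110 ordered pairs for relation 'during'; matching pairs in alphabetical order:
(proc62, proc69): proc62 during proc69 ✓
(proc63, proc69): proc63 during proc69 ✓
(proc64, proc62): proc64 during proc62 ✓
(proc64, proc63): proc64 during proc63 ✓
(proc64, proc69): proc64 during proc69 ✓
(proc64, proc72): proc64 during proc72 ✓
(proc67, proc65): proc67 during proc65 ✓
(proc70, proc65): proc70 during proc65 ✓
(proc71, proc66): proc71 during proc66 ✓
(proc71, proc72): proc71 during proc72 ✓
Count: 10.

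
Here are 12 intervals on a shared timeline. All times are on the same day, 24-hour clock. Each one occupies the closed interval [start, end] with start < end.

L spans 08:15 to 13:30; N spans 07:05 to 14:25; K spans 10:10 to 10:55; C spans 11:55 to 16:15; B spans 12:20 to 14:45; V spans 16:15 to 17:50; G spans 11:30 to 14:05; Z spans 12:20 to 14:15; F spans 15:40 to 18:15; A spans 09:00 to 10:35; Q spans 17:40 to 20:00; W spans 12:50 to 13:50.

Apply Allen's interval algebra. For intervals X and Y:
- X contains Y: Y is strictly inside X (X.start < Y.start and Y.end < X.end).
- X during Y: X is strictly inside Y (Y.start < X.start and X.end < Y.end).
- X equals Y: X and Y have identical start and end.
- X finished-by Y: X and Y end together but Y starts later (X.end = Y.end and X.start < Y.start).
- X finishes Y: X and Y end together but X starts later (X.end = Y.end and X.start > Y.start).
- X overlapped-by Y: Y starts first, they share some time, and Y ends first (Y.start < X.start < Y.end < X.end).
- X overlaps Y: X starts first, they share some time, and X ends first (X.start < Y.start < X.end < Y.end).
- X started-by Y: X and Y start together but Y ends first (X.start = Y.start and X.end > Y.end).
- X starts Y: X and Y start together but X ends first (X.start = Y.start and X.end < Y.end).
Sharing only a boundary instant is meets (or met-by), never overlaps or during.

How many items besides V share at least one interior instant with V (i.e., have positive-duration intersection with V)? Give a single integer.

Target V = [16:15, 17:50].
A [09:00, 10:35] → before → no.
B [12:20, 14:45] → before → no.
C [11:55, 16:15] → meets → no.
F [15:40, 18:15] → contains → counts.
G [11:30, 14:05] → before → no.
K [10:10, 10:55] → before → no.
L [08:15, 13:30] → before → no.
N [07:05, 14:25] → before → no.
Q [17:40, 20:00] → overlapped-by → counts.
W [12:50, 13:50] → before → no.
Z [12:20, 14:15] → before → no.
Total: 2.

2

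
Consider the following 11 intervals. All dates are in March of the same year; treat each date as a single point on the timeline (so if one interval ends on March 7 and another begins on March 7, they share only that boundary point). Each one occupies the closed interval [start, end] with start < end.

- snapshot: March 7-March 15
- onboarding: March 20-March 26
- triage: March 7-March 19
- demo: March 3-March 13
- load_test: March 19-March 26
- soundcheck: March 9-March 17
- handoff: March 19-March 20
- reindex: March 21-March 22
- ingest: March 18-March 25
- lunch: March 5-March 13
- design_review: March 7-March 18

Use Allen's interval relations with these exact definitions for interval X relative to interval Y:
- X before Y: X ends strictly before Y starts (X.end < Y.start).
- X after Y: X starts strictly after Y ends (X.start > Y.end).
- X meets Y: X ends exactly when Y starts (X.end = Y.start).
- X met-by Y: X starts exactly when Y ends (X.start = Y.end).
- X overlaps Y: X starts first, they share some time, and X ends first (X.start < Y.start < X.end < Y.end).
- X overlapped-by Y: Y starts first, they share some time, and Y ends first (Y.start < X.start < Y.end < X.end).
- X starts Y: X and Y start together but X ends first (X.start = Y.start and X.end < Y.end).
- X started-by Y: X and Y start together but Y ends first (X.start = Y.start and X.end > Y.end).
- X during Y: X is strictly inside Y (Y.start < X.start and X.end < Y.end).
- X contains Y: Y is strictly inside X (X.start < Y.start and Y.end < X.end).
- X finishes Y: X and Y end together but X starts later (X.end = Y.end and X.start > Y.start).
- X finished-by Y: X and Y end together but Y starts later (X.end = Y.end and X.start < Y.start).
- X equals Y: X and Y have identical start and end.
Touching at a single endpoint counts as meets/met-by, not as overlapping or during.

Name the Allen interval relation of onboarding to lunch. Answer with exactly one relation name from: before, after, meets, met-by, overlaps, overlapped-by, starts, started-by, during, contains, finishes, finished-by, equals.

onboarding = [March 20, March 26]; lunch = [March 5, March 13].
Compare endpoints: onboarding.start > lunch.start, onboarding.start > lunch.end, onboarding.end > lunch.start, onboarding.end > lunch.end.
That pattern is 'after'.

after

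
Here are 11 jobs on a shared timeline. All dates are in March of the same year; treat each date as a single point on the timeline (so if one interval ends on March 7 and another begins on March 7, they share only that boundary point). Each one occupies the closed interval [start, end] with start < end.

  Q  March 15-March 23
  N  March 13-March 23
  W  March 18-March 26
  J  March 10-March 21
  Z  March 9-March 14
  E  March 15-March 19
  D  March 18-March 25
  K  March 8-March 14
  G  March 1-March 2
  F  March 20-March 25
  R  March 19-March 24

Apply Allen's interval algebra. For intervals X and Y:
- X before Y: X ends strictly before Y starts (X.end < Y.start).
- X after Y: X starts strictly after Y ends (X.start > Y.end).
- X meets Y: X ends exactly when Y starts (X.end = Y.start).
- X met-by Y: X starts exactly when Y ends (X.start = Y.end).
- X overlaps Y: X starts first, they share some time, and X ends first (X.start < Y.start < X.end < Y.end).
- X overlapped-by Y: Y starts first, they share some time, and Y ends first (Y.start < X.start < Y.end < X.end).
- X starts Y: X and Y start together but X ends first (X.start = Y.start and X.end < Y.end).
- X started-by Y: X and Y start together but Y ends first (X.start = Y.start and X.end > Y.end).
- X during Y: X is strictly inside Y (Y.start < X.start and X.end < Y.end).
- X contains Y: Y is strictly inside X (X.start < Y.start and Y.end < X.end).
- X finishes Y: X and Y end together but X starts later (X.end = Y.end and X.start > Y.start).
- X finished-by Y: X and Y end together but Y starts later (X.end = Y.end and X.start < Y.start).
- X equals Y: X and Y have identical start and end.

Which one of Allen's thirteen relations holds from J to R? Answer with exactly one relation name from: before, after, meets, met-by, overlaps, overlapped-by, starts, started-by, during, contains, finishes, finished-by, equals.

overlaps

J = [March 10, March 21]; R = [March 19, March 24].
Compare endpoints: J.start < R.start, J.start < R.end, J.end > R.start, J.end < R.end.
That pattern is 'overlaps'.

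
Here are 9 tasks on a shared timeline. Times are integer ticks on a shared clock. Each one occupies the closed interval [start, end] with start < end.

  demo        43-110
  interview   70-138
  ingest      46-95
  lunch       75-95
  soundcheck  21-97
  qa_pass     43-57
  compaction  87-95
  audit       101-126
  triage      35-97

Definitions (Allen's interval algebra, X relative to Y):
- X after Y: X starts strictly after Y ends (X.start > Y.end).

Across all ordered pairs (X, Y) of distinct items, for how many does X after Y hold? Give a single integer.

9

Checking all 72 ordered pairs for relation 'after'; matching pairs in alphabetical order:
(audit, compaction): audit after compaction ✓
(audit, ingest): audit after ingest ✓
(audit, lunch): audit after lunch ✓
(audit, qa_pass): audit after qa_pass ✓
(audit, soundcheck): audit after soundcheck ✓
(audit, triage): audit after triage ✓
(compaction, qa_pass): compaction after qa_pass ✓
(interview, qa_pass): interview after qa_pass ✓
(lunch, qa_pass): lunch after qa_pass ✓
Count: 9.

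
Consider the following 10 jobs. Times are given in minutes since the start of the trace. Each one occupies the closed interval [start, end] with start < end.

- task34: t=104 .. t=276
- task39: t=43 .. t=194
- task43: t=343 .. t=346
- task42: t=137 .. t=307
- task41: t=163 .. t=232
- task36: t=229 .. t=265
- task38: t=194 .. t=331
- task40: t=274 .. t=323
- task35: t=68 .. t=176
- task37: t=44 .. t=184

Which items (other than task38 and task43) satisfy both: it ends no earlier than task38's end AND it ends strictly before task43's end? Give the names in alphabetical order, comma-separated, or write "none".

none

Conditions: its end is no earlier than task38's end (X.end >= t=331) AND its end is strictly before task43's end (X.end < t=346).
task34: end t=276 >= t=331? ✗; end t=276 < t=346? ✓ → no.
task35: end t=176 >= t=331? ✗; end t=176 < t=346? ✓ → no.
task36: end t=265 >= t=331? ✗; end t=265 < t=346? ✓ → no.
task37: end t=184 >= t=331? ✗; end t=184 < t=346? ✓ → no.
task39: end t=194 >= t=331? ✗; end t=194 < t=346? ✓ → no.
task40: end t=323 >= t=331? ✗; end t=323 < t=346? ✓ → no.
task41: end t=232 >= t=331? ✗; end t=232 < t=346? ✓ → no.
task42: end t=307 >= t=331? ✗; end t=307 < t=346? ✓ → no.
Result: none.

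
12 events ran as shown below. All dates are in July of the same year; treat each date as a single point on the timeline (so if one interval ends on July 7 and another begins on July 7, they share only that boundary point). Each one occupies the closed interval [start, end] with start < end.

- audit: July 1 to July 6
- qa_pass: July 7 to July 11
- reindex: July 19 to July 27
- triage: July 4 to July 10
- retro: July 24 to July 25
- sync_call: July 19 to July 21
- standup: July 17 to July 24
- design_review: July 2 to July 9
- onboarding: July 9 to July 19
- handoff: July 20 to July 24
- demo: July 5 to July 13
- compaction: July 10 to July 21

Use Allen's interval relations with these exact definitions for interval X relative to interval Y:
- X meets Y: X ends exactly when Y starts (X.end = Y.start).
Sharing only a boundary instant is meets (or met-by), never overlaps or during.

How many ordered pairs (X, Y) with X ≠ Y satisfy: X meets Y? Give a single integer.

6

Checking all 132 ordered pairs for relation 'meets'; matching pairs in alphabetical order:
(design_review, onboarding): design_review meets onboarding ✓
(handoff, retro): handoff meets retro ✓
(onboarding, reindex): onboarding meets reindex ✓
(onboarding, sync_call): onboarding meets sync_call ✓
(standup, retro): standup meets retro ✓
(triage, compaction): triage meets compaction ✓
Count: 6.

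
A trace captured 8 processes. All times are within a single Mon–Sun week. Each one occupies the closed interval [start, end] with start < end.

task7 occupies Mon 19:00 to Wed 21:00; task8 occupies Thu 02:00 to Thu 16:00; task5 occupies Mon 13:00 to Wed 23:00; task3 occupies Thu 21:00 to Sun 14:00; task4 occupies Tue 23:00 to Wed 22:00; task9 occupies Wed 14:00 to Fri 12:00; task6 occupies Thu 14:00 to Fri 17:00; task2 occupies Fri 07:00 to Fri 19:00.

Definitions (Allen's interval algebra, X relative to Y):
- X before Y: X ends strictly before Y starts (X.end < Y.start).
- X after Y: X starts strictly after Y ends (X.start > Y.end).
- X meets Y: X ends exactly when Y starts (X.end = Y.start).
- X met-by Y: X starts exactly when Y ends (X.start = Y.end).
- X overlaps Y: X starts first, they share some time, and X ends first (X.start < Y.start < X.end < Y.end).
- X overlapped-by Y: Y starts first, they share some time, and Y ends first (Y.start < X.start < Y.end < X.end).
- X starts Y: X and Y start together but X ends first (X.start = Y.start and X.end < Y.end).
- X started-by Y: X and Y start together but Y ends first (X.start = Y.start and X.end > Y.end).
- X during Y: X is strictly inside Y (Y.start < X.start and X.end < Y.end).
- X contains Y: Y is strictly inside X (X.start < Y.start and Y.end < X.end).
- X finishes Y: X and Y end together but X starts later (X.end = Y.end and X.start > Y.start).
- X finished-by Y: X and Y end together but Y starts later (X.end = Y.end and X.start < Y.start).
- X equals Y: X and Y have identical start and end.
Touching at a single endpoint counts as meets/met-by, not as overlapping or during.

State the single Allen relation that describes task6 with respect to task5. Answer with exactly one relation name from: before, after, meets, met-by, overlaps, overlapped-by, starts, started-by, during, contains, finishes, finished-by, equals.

after

task6 = [Thu 14:00, Fri 17:00]; task5 = [Mon 13:00, Wed 23:00].
Compare endpoints: task6.start > task5.start, task6.start > task5.end, task6.end > task5.start, task6.end > task5.end.
That pattern is 'after'.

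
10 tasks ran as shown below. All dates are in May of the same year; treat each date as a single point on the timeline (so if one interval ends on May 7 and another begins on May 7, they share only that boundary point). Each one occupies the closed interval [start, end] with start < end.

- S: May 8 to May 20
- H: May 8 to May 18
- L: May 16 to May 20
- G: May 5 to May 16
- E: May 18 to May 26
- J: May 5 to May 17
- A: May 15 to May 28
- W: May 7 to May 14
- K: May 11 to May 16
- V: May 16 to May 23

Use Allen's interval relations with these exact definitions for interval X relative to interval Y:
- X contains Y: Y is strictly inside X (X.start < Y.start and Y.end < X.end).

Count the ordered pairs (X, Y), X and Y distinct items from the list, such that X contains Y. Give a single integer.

Checking all 90 ordered pairs for relation 'contains'; matching pairs in alphabetical order:
(A, E): A contains E ✓
(A, L): A contains L ✓
(A, V): A contains V ✓
(G, W): G contains W ✓
(H, K): H contains K ✓
(J, K): J contains K ✓
(J, W): J contains W ✓
(S, K): S contains K ✓
Count: 8.

8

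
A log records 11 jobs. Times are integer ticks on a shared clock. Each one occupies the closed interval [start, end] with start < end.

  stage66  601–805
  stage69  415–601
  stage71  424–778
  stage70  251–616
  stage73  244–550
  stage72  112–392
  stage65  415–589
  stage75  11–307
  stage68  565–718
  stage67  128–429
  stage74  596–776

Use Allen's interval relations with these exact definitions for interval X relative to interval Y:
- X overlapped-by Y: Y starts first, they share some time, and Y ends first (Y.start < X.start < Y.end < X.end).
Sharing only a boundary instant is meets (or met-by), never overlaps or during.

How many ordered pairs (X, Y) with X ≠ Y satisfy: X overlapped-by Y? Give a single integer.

29

Checking all 110 ordered pairs for relation 'overlapped-by'; matching pairs in alphabetical order:
(stage65, stage67): stage65 overlapped-by stage67 ✓
(stage65, stage73): stage65 overlapped-by stage73 ✓
(stage66, stage68): stage66 overlapped-by stage68 ✓
(stage66, stage70): stage66 overlapped-by stage70 ✓
(stage66, stage71): stage66 overlapped-by stage71 ✓
(stage66, stage74): stage66 overlapped-by stage74 ✓
(stage67, stage72): stage67 overlapped-by stage72 ✓
(stage67, stage75): stage67 overlapped-by stage75 ✓
(stage68, stage65): stage68 overlapped-by stage65 ✓
(stage68, stage69): stage68 overlapped-by stage69 ✓
(stage68, stage70): stage68 overlapped-by stage70 ✓
(stage69, stage67): stage69 overlapped-by stage67 ✓
(stage69, stage73): stage69 overlapped-by stage73 ✓
(stage70, stage67): stage70 overlapped-by stage67 ✓
(stage70, stage72): stage70 overlapped-by stage72 ✓
(stage70, stage73): stage70 overlapped-by stage73 ✓
(stage70, stage75): stage70 overlapped-by stage75 ✓
(stage71, stage65): stage71 overlapped-by stage65 ✓
(stage71, stage67): stage71 overlapped-by stage67 ✓
(stage71, stage69): stage71 overlapped-by stage69 ✓
(stage71, stage70): stage71 overlapped-by stage70 ✓
(stage71, stage73): stage71 overlapped-by stage73 ✓
(stage72, stage75): stage72 overlapped-by stage75 ✓
(stage73, stage67): stage73 overlapped-by stage67 ✓
... plus 5 further pairs not listed.
Count: 29.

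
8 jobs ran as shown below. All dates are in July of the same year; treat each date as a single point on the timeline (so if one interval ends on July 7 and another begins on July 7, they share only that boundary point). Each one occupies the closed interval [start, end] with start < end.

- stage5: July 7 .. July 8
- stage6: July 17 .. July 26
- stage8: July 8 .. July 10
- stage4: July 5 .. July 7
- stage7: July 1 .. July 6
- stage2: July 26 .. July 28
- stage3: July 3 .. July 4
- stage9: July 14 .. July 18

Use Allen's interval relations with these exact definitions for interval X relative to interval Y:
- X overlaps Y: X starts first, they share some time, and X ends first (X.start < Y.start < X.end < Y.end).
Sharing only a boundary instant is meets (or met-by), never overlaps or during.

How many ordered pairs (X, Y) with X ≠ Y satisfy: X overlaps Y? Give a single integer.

Checking all 56 ordered pairs for relation 'overlaps'; matching pairs in alphabetical order:
(stage7, stage4): stage7 overlaps stage4 ✓
(stage9, stage6): stage9 overlaps stage6 ✓
Count: 2.

2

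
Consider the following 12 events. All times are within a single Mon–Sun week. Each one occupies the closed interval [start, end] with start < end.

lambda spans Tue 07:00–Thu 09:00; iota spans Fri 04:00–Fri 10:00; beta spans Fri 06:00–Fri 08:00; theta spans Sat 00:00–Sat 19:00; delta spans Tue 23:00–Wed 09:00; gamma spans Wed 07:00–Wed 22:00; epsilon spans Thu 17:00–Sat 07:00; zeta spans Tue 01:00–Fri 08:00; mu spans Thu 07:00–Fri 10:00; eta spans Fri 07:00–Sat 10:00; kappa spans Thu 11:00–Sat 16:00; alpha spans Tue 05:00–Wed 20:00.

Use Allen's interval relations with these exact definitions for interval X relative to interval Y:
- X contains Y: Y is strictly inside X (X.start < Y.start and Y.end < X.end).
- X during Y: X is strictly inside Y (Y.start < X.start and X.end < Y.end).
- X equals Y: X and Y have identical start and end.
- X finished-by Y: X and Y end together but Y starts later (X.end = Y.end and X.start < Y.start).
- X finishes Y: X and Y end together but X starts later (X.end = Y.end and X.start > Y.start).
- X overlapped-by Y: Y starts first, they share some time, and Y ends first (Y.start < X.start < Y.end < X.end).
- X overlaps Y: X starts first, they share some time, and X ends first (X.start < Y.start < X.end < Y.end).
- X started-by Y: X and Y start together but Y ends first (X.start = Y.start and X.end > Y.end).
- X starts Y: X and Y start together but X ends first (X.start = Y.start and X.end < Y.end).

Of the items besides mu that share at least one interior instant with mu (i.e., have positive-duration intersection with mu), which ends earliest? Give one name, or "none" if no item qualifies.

lambda

Target mu = [Thu 07:00, Fri 10:00].
alpha [Tue 05:00, Wed 20:00] → before → excluded.
beta [Fri 06:00, Fri 08:00] → during → candidate.
delta [Tue 23:00, Wed 09:00] → before → excluded.
epsilon [Thu 17:00, Sat 07:00] → overlapped-by → candidate.
eta [Fri 07:00, Sat 10:00] → overlapped-by → candidate.
gamma [Wed 07:00, Wed 22:00] → before → excluded.
iota [Fri 04:00, Fri 10:00] → finishes → candidate.
kappa [Thu 11:00, Sat 16:00] → overlapped-by → candidate.
lambda [Tue 07:00, Thu 09:00] → overlaps → candidate.
theta [Sat 00:00, Sat 19:00] → after → excluded.
zeta [Tue 01:00, Fri 08:00] → overlaps → candidate.
Among candidates, earliest end is Thu 09:00 → lambda.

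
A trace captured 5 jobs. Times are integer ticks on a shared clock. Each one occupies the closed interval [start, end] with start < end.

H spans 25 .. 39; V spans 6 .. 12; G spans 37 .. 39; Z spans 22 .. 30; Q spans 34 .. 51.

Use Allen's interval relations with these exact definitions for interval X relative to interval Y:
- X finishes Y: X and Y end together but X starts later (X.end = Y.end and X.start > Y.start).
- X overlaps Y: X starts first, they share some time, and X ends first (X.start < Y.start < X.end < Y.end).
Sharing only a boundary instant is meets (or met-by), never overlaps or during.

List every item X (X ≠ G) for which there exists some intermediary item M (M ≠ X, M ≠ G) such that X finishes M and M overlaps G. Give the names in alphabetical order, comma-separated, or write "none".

Target G = [37, 39].
Intermediaries M with M overlaps G: none.
Union: none.

none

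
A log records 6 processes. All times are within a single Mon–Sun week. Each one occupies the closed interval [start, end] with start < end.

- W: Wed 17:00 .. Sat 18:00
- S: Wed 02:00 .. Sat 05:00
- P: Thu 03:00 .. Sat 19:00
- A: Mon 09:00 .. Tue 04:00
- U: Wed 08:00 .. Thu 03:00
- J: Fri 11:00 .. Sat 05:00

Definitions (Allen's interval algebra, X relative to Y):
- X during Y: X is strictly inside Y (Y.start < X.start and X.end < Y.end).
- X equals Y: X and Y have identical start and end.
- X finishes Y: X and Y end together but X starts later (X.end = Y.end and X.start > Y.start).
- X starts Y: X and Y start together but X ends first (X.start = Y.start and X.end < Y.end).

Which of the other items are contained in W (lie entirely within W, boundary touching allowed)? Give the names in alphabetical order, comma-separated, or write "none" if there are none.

Target W = [Wed 17:00, Sat 18:00].
A [Mon 09:00, Tue 04:00] → before → no.
J [Fri 11:00, Sat 05:00] → during → yes.
P [Thu 03:00, Sat 19:00] → overlapped-by → no.
S [Wed 02:00, Sat 05:00] → overlaps → no.
U [Wed 08:00, Thu 03:00] → overlaps → no.
Result: J.

J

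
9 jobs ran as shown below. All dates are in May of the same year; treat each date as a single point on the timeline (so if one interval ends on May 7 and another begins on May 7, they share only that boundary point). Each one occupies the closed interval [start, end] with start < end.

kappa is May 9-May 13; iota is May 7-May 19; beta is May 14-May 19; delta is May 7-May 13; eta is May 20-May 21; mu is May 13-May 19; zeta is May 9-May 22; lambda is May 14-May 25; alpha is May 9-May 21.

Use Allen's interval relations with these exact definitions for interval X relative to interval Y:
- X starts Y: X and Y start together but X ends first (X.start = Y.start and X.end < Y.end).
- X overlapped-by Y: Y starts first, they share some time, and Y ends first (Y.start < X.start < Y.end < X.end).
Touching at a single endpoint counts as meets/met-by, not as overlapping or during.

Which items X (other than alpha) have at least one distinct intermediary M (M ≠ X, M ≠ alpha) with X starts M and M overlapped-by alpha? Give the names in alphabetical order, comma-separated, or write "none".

Target alpha = [May 9, May 21].
Intermediaries M with M overlapped-by alpha: lambda.
Via lambda — items with X starts lambda: beta.
Union: beta.

beta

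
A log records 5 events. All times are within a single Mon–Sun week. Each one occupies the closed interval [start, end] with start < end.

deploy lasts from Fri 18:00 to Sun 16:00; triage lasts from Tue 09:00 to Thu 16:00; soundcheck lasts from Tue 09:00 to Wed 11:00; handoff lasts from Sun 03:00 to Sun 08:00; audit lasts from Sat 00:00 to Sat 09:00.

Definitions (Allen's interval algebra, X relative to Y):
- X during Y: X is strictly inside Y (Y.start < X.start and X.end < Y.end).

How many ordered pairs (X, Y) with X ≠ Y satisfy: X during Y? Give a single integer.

Checking all 20 ordered pairs for relation 'during'; matching pairs in alphabetical order:
(audit, deploy): audit during deploy ✓
(handoff, deploy): handoff during deploy ✓
Count: 2.

2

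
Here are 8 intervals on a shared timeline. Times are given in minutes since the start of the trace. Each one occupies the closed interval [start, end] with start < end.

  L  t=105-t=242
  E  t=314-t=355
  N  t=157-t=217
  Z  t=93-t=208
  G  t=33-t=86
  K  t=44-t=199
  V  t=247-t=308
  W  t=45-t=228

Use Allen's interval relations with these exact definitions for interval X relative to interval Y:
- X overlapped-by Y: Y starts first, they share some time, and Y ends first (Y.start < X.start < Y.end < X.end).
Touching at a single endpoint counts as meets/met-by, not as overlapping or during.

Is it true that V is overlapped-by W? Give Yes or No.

No

V = [t=247, t=308], W = [t=45, t=228].
Actual relation of V to W: after.
Asked whether 'overlapped-by' holds → No.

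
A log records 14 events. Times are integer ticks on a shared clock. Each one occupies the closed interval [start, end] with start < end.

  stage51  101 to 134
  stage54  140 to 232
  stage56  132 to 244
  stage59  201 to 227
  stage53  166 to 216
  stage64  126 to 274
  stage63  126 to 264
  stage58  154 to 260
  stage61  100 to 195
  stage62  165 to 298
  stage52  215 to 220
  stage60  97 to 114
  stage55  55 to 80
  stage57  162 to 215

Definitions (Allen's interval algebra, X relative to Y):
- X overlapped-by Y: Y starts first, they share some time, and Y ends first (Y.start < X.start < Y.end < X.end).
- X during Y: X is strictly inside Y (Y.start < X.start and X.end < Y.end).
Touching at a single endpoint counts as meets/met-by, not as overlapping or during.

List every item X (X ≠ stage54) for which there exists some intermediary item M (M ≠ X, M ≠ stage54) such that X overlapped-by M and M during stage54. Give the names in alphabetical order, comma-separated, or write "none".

Target stage54 = [140, 232].
Intermediaries M with M during stage54: stage52, stage53, stage57, stage59.
Via stage52 — items with X overlapped-by stage52: none.
Via stage53 — items with X overlapped-by stage53: stage52, stage59.
Via stage57 — items with X overlapped-by stage57: stage53, stage59, stage62.
Via stage59 — items with X overlapped-by stage59: none.
Union: stage52, stage53, stage59, stage62.

stage52, stage53, stage59, stage62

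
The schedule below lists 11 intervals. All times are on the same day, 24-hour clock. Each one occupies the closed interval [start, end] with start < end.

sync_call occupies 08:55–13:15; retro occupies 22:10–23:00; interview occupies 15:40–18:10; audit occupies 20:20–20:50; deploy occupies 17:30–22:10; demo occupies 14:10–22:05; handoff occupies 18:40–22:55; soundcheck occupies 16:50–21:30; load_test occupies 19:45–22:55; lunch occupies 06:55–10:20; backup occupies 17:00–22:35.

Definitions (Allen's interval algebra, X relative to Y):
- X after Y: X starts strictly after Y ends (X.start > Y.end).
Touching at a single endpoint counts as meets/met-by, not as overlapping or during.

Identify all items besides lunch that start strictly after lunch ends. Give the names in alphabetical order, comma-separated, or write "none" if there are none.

audit, backup, demo, deploy, handoff, interview, load_test, retro, soundcheck

Target lunch = [06:55, 10:20].
audit [20:20, 20:50] → after → yes.
backup [17:00, 22:35] → after → yes.
demo [14:10, 22:05] → after → yes.
deploy [17:30, 22:10] → after → yes.
handoff [18:40, 22:55] → after → yes.
interview [15:40, 18:10] → after → yes.
load_test [19:45, 22:55] → after → yes.
retro [22:10, 23:00] → after → yes.
soundcheck [16:50, 21:30] → after → yes.
sync_call [08:55, 13:15] → overlapped-by → no.
Result: audit, backup, demo, deploy, handoff, interview, load_test, retro, soundcheck.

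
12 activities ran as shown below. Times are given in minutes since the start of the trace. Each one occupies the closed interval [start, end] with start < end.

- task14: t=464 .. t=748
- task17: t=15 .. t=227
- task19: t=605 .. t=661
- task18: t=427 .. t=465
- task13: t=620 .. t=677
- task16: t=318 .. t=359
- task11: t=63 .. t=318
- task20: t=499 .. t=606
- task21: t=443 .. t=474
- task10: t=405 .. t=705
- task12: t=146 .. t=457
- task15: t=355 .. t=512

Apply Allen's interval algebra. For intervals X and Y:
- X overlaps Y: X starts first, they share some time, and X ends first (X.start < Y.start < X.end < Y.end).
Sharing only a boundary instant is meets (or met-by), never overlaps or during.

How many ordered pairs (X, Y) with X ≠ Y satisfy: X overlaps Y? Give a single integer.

Checking all 132 ordered pairs for relation 'overlaps'; matching pairs in alphabetical order:
(task10, task14): task10 overlaps task14 ✓
(task11, task12): task11 overlaps task12 ✓
(task12, task10): task12 overlaps task10 ✓
(task12, task15): task12 overlaps task15 ✓
(task12, task18): task12 overlaps task18 ✓
(task12, task21): task12 overlaps task21 ✓
(task15, task10): task15 overlaps task10 ✓
(task15, task14): task15 overlaps task14 ✓
(task15, task20): task15 overlaps task20 ✓
(task16, task15): task16 overlaps task15 ✓
(task17, task11): task17 overlaps task11 ✓
(task17, task12): task17 overlaps task12 ✓
(task18, task14): task18 overlaps task14 ✓
(task18, task21): task18 overlaps task21 ✓
(task19, task13): task19 overlaps task13 ✓
(task20, task19): task20 overlaps task19 ✓
(task21, task14): task21 overlaps task14 ✓
Count: 17.

17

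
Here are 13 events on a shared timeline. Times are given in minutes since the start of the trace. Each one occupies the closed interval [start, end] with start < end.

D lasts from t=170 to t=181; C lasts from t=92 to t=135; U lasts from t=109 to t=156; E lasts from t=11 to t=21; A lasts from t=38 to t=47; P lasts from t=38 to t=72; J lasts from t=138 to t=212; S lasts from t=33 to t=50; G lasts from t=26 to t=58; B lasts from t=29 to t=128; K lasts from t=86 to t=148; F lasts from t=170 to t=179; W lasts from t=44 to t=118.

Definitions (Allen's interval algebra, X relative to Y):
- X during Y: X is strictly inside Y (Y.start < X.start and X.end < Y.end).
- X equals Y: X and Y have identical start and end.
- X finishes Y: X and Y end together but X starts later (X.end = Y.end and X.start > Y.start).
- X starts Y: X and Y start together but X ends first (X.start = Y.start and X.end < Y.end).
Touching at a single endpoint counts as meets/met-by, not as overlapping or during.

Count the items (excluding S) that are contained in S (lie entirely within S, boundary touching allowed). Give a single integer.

1

Target S = [t=33, t=50].
A [t=38, t=47] → during → counts.
B [t=29, t=128] → contains → no.
C [t=92, t=135] → after → no.
D [t=170, t=181] → after → no.
E [t=11, t=21] → before → no.
F [t=170, t=179] → after → no.
G [t=26, t=58] → contains → no.
J [t=138, t=212] → after → no.
K [t=86, t=148] → after → no.
P [t=38, t=72] → overlapped-by → no.
U [t=109, t=156] → after → no.
W [t=44, t=118] → overlapped-by → no.
Total: 1.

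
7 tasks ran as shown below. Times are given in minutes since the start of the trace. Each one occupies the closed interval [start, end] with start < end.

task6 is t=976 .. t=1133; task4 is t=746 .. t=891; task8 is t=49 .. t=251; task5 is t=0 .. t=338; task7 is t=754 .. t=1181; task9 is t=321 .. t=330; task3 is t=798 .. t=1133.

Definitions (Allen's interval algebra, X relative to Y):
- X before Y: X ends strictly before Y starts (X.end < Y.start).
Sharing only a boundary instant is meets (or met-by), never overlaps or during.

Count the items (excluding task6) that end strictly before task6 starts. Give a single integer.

Target task6 = [t=976, t=1133].
task3 [t=798, t=1133] → finished-by → no.
task4 [t=746, t=891] → before → counts.
task5 [t=0, t=338] → before → counts.
task7 [t=754, t=1181] → contains → no.
task8 [t=49, t=251] → before → counts.
task9 [t=321, t=330] → before → counts.
Total: 4.

4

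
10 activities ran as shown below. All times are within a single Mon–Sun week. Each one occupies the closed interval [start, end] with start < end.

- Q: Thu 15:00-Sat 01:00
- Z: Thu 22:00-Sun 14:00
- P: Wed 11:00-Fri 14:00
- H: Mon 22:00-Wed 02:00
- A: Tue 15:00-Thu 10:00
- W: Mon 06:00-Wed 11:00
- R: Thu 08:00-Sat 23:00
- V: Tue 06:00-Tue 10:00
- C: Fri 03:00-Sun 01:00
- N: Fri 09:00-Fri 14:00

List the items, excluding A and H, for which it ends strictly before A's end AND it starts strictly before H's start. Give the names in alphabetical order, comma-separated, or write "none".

W

Conditions: its end is strictly before A's end (X.end < Thu 10:00) AND its start is strictly before H's start (X.start < Mon 22:00).
C: end Sun 01:00 < Thu 10:00? ✗; start Fri 03:00 < Mon 22:00? ✗ → no.
N: end Fri 14:00 < Thu 10:00? ✗; start Fri 09:00 < Mon 22:00? ✗ → no.
P: end Fri 14:00 < Thu 10:00? ✗; start Wed 11:00 < Mon 22:00? ✗ → no.
Q: end Sat 01:00 < Thu 10:00? ✗; start Thu 15:00 < Mon 22:00? ✗ → no.
R: end Sat 23:00 < Thu 10:00? ✗; start Thu 08:00 < Mon 22:00? ✗ → no.
V: end Tue 10:00 < Thu 10:00? ✓; start Tue 06:00 < Mon 22:00? ✗ → no.
W: end Wed 11:00 < Thu 10:00? ✓; start Mon 06:00 < Mon 22:00? ✓ → yes.
Z: end Sun 14:00 < Thu 10:00? ✗; start Thu 22:00 < Mon 22:00? ✗ → no.
Result: W.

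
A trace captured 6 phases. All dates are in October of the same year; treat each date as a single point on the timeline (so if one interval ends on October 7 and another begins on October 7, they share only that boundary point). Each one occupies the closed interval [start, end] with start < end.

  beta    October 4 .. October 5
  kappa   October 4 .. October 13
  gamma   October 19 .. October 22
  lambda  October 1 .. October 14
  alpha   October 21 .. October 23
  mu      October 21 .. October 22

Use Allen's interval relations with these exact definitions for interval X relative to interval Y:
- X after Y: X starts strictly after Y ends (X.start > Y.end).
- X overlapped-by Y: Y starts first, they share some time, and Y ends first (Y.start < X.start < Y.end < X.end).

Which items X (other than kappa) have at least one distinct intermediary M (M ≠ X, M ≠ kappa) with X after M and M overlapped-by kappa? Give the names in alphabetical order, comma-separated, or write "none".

none

Target kappa = [October 4, October 13].
Intermediaries M with M overlapped-by kappa: none.
Union: none.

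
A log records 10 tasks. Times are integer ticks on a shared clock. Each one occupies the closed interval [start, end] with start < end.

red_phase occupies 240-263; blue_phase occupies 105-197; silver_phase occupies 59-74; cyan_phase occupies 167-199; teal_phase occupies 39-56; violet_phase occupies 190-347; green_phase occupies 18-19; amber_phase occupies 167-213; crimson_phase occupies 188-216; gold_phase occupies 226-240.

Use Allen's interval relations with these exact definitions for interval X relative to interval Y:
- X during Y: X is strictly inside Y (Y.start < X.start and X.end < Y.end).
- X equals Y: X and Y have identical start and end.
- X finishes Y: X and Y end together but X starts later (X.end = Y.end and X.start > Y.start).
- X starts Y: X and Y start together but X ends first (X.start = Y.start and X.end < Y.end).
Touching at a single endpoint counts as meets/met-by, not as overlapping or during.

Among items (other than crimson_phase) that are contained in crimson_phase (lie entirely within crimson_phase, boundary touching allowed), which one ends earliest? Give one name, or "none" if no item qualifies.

none

Target crimson_phase = [188, 216].
amber_phase [167, 213] → overlaps → excluded.
blue_phase [105, 197] → overlaps → excluded.
cyan_phase [167, 199] → overlaps → excluded.
gold_phase [226, 240] → after → excluded.
green_phase [18, 19] → before → excluded.
red_phase [240, 263] → after → excluded.
silver_phase [59, 74] → before → excluded.
teal_phase [39, 56] → before → excluded.
violet_phase [190, 347] → overlapped-by → excluded.
No candidates → none.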